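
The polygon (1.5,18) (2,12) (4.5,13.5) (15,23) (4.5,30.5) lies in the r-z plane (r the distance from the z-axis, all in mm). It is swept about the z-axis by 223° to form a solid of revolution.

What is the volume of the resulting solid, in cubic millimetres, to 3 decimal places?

Volume = 3208.050 mm³

Profile (r,z), 5 vertices: (1.5,18) (2,12) (4.5,13.5) (15,23) (4.5,30.5)
edge 0: (1.5,18)→(2,12)  cross = 1.5·12 − 2·18 = -18.0000; (r_i+r_j)·cross = 3.5·-18.0000 = -63.0000
edge 1: (2,12)→(4.5,13.5)  cross = 2·13.5 − 4.5·12 = -27.0000; (r_i+r_j)·cross = 6.5·-27.0000 = -175.5000
edge 2: (4.5,13.5)→(15,23)  cross = 4.5·23 − 15·13.5 = -99.0000; (r_i+r_j)·cross = 19.5·-99.0000 = -1930.5000
edge 3: (15,23)→(4.5,30.5)  cross = 15·30.5 − 4.5·23 = 354.0000; (r_i+r_j)·cross = 19.5·354.0000 = 6903.0000
edge 4: (4.5,30.5)→(1.5,18)  cross = 4.5·18 − 1.5·30.5 = 35.2500; (r_i+r_j)·cross = 6·35.2500 = 211.5000
Σcross = 245.2500 → A = |Σcross|/2 = 122.6250 mm²
Σ(r_i+r_j)·cross = 4945.5000 → first moment M = |Σ|/6 = 824.2500
R_c = M/A = 824.2500/122.6250 = 6.7217 mm
θ = 223° = 3.892084 rad
V = θ·R_c·A = 3.892084·6.7217·122.6250 = 3208.050 mm³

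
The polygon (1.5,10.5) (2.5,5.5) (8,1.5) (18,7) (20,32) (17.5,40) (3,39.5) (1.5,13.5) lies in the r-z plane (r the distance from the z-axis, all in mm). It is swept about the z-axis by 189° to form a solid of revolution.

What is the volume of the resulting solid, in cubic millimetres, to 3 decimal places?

Profile (r,z), 8 vertices: (1.5,10.5) (2.5,5.5) (8,1.5) (18,7) (20,32) (17.5,40) (3,39.5) (1.5,13.5)
edge 0: (1.5,10.5)→(2.5,5.5)  cross = 1.5·5.5 − 2.5·10.5 = -18.0000; (r_i+r_j)·cross = 4·-18.0000 = -72.0000
edge 1: (2.5,5.5)→(8,1.5)  cross = 2.5·1.5 − 8·5.5 = -40.2500; (r_i+r_j)·cross = 10.5·-40.2500 = -422.6250
edge 2: (8,1.5)→(18,7)  cross = 8·7 − 18·1.5 = 29.0000; (r_i+r_j)·cross = 26·29.0000 = 754.0000
edge 3: (18,7)→(20,32)  cross = 18·32 − 20·7 = 436.0000; (r_i+r_j)·cross = 38·436.0000 = 16568.0000
edge 4: (20,32)→(17.5,40)  cross = 20·40 − 17.5·32 = 240.0000; (r_i+r_j)·cross = 37.5·240.0000 = 9000.0000
edge 5: (17.5,40)→(3,39.5)  cross = 17.5·39.5 − 3·40 = 571.2500; (r_i+r_j)·cross = 20.5·571.2500 = 11710.6250
edge 6: (3,39.5)→(1.5,13.5)  cross = 3·13.5 − 1.5·39.5 = -18.7500; (r_i+r_j)·cross = 4.5·-18.7500 = -84.3750
edge 7: (1.5,13.5)→(1.5,10.5)  cross = 1.5·10.5 − 1.5·13.5 = -4.5000; (r_i+r_j)·cross = 3·-4.5000 = -13.5000
Σcross = 1194.7500 → A = |Σcross|/2 = 597.3750 mm²
Σ(r_i+r_j)·cross = 37440.1250 → first moment M = |Σ|/6 = 6240.0208
R_c = M/A = 6240.0208/597.3750 = 10.4457 mm
θ = 189° = 3.298672 rad
V = θ·R_c·A = 3.298672·10.4457·597.3750 = 20583.784 mm³

Volume = 20583.784 mm³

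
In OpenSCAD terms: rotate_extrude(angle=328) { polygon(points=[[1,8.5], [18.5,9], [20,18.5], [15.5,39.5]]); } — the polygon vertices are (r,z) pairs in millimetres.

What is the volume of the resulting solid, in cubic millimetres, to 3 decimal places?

Volume = 21699.638 mm³

Profile (r,z), 4 vertices: (1,8.5) (18.5,9) (20,18.5) (15.5,39.5)
edge 0: (1,8.5)→(18.5,9)  cross = 1·9 − 18.5·8.5 = -148.2500; (r_i+r_j)·cross = 19.5·-148.2500 = -2890.8750
edge 1: (18.5,9)→(20,18.5)  cross = 18.5·18.5 − 20·9 = 162.2500; (r_i+r_j)·cross = 38.5·162.2500 = 6246.6250
edge 2: (20,18.5)→(15.5,39.5)  cross = 20·39.5 − 15.5·18.5 = 503.2500; (r_i+r_j)·cross = 35.5·503.2500 = 17865.3750
edge 3: (15.5,39.5)→(1,8.5)  cross = 15.5·8.5 − 1·39.5 = 92.2500; (r_i+r_j)·cross = 16.5·92.2500 = 1522.1250
Σcross = 609.5000 → A = |Σcross|/2 = 304.7500 mm²
Σ(r_i+r_j)·cross = 22743.2500 → first moment M = |Σ|/6 = 3790.5417
R_c = M/A = 3790.5417/304.7500 = 12.4382 mm
θ = 328° = 5.724680 rad
V = θ·R_c·A = 5.724680·12.4382·304.7500 = 21699.638 mm³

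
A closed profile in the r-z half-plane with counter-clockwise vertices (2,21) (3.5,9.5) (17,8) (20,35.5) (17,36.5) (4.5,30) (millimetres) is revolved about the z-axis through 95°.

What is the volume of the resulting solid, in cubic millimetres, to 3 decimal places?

Profile (r,z), 6 vertices: (2,21) (3.5,9.5) (17,8) (20,35.5) (17,36.5) (4.5,30)
edge 0: (2,21)→(3.5,9.5)  cross = 2·9.5 − 3.5·21 = -54.5000; (r_i+r_j)·cross = 5.5·-54.5000 = -299.7500
edge 1: (3.5,9.5)→(17,8)  cross = 3.5·8 − 17·9.5 = -133.5000; (r_i+r_j)·cross = 20.5·-133.5000 = -2736.7500
edge 2: (17,8)→(20,35.5)  cross = 17·35.5 − 20·8 = 443.5000; (r_i+r_j)·cross = 37·443.5000 = 16409.5000
edge 3: (20,35.5)→(17,36.5)  cross = 20·36.5 − 17·35.5 = 126.5000; (r_i+r_j)·cross = 37·126.5000 = 4680.5000
edge 4: (17,36.5)→(4.5,30)  cross = 17·30 − 4.5·36.5 = 345.7500; (r_i+r_j)·cross = 21.5·345.7500 = 7433.6250
edge 5: (4.5,30)→(2,21)  cross = 4.5·21 − 2·30 = 34.5000; (r_i+r_j)·cross = 6.5·34.5000 = 224.2500
Σcross = 762.2500 → A = |Σcross|/2 = 381.1250 mm²
Σ(r_i+r_j)·cross = 25711.3750 → first moment M = |Σ|/6 = 4285.2292
R_c = M/A = 4285.2292/381.1250 = 11.2436 mm
θ = 95° = 1.658063 rad
V = θ·R_c·A = 1.658063·11.2436·381.1250 = 7105.179 mm³

Volume = 7105.179 mm³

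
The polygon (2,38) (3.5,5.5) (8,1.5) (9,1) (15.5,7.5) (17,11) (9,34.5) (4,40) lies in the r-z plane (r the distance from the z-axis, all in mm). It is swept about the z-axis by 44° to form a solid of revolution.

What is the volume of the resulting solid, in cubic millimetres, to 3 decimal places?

Profile (r,z), 8 vertices: (2,38) (3.5,5.5) (8,1.5) (9,1) (15.5,7.5) (17,11) (9,34.5) (4,40)
edge 0: (2,38)→(3.5,5.5)  cross = 2·5.5 − 3.5·38 = -122.0000; (r_i+r_j)·cross = 5.5·-122.0000 = -671.0000
edge 1: (3.5,5.5)→(8,1.5)  cross = 3.5·1.5 − 8·5.5 = -38.7500; (r_i+r_j)·cross = 11.5·-38.7500 = -445.6250
edge 2: (8,1.5)→(9,1)  cross = 8·1 − 9·1.5 = -5.5000; (r_i+r_j)·cross = 17·-5.5000 = -93.5000
edge 3: (9,1)→(15.5,7.5)  cross = 9·7.5 − 15.5·1 = 52.0000; (r_i+r_j)·cross = 24.5·52.0000 = 1274.0000
edge 4: (15.5,7.5)→(17,11)  cross = 15.5·11 − 17·7.5 = 43.0000; (r_i+r_j)·cross = 32.5·43.0000 = 1397.5000
edge 5: (17,11)→(9,34.5)  cross = 17·34.5 − 9·11 = 487.5000; (r_i+r_j)·cross = 26·487.5000 = 12675.0000
edge 6: (9,34.5)→(4,40)  cross = 9·40 − 4·34.5 = 222.0000; (r_i+r_j)·cross = 13·222.0000 = 2886.0000
edge 7: (4,40)→(2,38)  cross = 4·38 − 2·40 = 72.0000; (r_i+r_j)·cross = 6·72.0000 = 432.0000
Σcross = 710.2500 → A = |Σcross|/2 = 355.1250 mm²
Σ(r_i+r_j)·cross = 17454.3750 → first moment M = |Σ|/6 = 2909.0625
R_c = M/A = 2909.0625/355.1250 = 8.1917 mm
θ = 44° = 0.767945 rad
V = θ·R_c·A = 0.767945·8.1917·355.1250 = 2234.000 mm³

Volume = 2234.000 mm³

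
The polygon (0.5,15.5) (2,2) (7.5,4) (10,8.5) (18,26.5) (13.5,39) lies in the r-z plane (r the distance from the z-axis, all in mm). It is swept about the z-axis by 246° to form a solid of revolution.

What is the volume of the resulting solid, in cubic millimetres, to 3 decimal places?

Volume = 12100.900 mm³

Profile (r,z), 6 vertices: (0.5,15.5) (2,2) (7.5,4) (10,8.5) (18,26.5) (13.5,39)
edge 0: (0.5,15.5)→(2,2)  cross = 0.5·2 − 2·15.5 = -30.0000; (r_i+r_j)·cross = 2.5·-30.0000 = -75.0000
edge 1: (2,2)→(7.5,4)  cross = 2·4 − 7.5·2 = -7.0000; (r_i+r_j)·cross = 9.5·-7.0000 = -66.5000
edge 2: (7.5,4)→(10,8.5)  cross = 7.5·8.5 − 10·4 = 23.7500; (r_i+r_j)·cross = 17.5·23.7500 = 415.6250
edge 3: (10,8.5)→(18,26.5)  cross = 10·26.5 − 18·8.5 = 112.0000; (r_i+r_j)·cross = 28·112.0000 = 3136.0000
edge 4: (18,26.5)→(13.5,39)  cross = 18·39 − 13.5·26.5 = 344.2500; (r_i+r_j)·cross = 31.5·344.2500 = 10843.8750
edge 5: (13.5,39)→(0.5,15.5)  cross = 13.5·15.5 − 0.5·39 = 189.7500; (r_i+r_j)·cross = 14·189.7500 = 2656.5000
Σcross = 632.7500 → A = |Σcross|/2 = 316.3750 mm²
Σ(r_i+r_j)·cross = 16910.5000 → first moment M = |Σ|/6 = 2818.4167
R_c = M/A = 2818.4167/316.3750 = 8.9085 mm
θ = 246° = 4.293510 rad
V = θ·R_c·A = 4.293510·8.9085·316.3750 = 12100.900 mm³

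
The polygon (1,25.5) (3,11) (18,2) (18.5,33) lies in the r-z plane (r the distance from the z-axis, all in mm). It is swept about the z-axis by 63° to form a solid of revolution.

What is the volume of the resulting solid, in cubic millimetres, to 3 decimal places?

Volume = 4506.742 mm³

Profile (r,z), 4 vertices: (1,25.5) (3,11) (18,2) (18.5,33)
edge 0: (1,25.5)→(3,11)  cross = 1·11 − 3·25.5 = -65.5000; (r_i+r_j)·cross = 4·-65.5000 = -262.0000
edge 1: (3,11)→(18,2)  cross = 3·2 − 18·11 = -192.0000; (r_i+r_j)·cross = 21·-192.0000 = -4032.0000
edge 2: (18,2)→(18.5,33)  cross = 18·33 − 18.5·2 = 557.0000; (r_i+r_j)·cross = 36.5·557.0000 = 20330.5000
edge 3: (18.5,33)→(1,25.5)  cross = 18.5·25.5 − 1·33 = 438.7500; (r_i+r_j)·cross = 19.5·438.7500 = 8555.6250
Σcross = 738.2500 → A = |Σcross|/2 = 369.1250 mm²
Σ(r_i+r_j)·cross = 24592.1250 → first moment M = |Σ|/6 = 4098.6875
R_c = M/A = 4098.6875/369.1250 = 11.1038 mm
θ = 63° = 1.099557 rad
V = θ·R_c·A = 1.099557·11.1038·369.1250 = 4506.742 mm³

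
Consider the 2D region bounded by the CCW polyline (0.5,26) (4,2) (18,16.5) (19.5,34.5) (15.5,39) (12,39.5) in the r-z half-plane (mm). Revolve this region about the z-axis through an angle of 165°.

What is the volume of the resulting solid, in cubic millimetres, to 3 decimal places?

Volume = 12930.092 mm³

Profile (r,z), 6 vertices: (0.5,26) (4,2) (18,16.5) (19.5,34.5) (15.5,39) (12,39.5)
edge 0: (0.5,26)→(4,2)  cross = 0.5·2 − 4·26 = -103.0000; (r_i+r_j)·cross = 4.5·-103.0000 = -463.5000
edge 1: (4,2)→(18,16.5)  cross = 4·16.5 − 18·2 = 30.0000; (r_i+r_j)·cross = 22·30.0000 = 660.0000
edge 2: (18,16.5)→(19.5,34.5)  cross = 18·34.5 − 19.5·16.5 = 299.2500; (r_i+r_j)·cross = 37.5·299.2500 = 11221.8750
edge 3: (19.5,34.5)→(15.5,39)  cross = 19.5·39 − 15.5·34.5 = 225.7500; (r_i+r_j)·cross = 35·225.7500 = 7901.2500
edge 4: (15.5,39)→(12,39.5)  cross = 15.5·39.5 − 12·39 = 144.2500; (r_i+r_j)·cross = 27.5·144.2500 = 3966.8750
edge 5: (12,39.5)→(0.5,26)  cross = 12·26 − 0.5·39.5 = 292.2500; (r_i+r_j)·cross = 12.5·292.2500 = 3653.1250
Σcross = 888.5000 → A = |Σcross|/2 = 444.2500 mm²
Σ(r_i+r_j)·cross = 26939.6250 → first moment M = |Σ|/6 = 4489.9375
R_c = M/A = 4489.9375/444.2500 = 10.1068 mm
θ = 165° = 2.879793 rad
V = θ·R_c·A = 2.879793·10.1068·444.2500 = 12930.092 mm³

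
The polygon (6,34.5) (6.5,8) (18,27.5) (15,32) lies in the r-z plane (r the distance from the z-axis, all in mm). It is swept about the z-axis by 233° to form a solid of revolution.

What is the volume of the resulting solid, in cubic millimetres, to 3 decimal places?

Volume = 7373.624 mm³

Profile (r,z), 4 vertices: (6,34.5) (6.5,8) (18,27.5) (15,32)
edge 0: (6,34.5)→(6.5,8)  cross = 6·8 − 6.5·34.5 = -176.2500; (r_i+r_j)·cross = 12.5·-176.2500 = -2203.1250
edge 1: (6.5,8)→(18,27.5)  cross = 6.5·27.5 − 18·8 = 34.7500; (r_i+r_j)·cross = 24.5·34.7500 = 851.3750
edge 2: (18,27.5)→(15,32)  cross = 18·32 − 15·27.5 = 163.5000; (r_i+r_j)·cross = 33·163.5000 = 5395.5000
edge 3: (15,32)→(6,34.5)  cross = 15·34.5 − 6·32 = 325.5000; (r_i+r_j)·cross = 21·325.5000 = 6835.5000
Σcross = 347.5000 → A = |Σcross|/2 = 173.7500 mm²
Σ(r_i+r_j)·cross = 10879.2500 → first moment M = |Σ|/6 = 1813.2083
R_c = M/A = 1813.2083/173.7500 = 10.4357 mm
θ = 233° = 4.066617 rad
V = θ·R_c·A = 4.066617·10.4357·173.7500 = 7373.624 mm³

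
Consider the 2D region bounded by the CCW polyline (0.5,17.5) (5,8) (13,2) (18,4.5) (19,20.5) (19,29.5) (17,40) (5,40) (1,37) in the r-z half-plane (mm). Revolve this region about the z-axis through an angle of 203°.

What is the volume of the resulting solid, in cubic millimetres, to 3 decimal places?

Volume = 21416.513 mm³

Profile (r,z), 9 vertices: (0.5,17.5) (5,8) (13,2) (18,4.5) (19,20.5) (19,29.5) (17,40) (5,40) (1,37)
edge 0: (0.5,17.5)→(5,8)  cross = 0.5·8 − 5·17.5 = -83.5000; (r_i+r_j)·cross = 5.5·-83.5000 = -459.2500
edge 1: (5,8)→(13,2)  cross = 5·2 − 13·8 = -94.0000; (r_i+r_j)·cross = 18·-94.0000 = -1692.0000
edge 2: (13,2)→(18,4.5)  cross = 13·4.5 − 18·2 = 22.5000; (r_i+r_j)·cross = 31·22.5000 = 697.5000
edge 3: (18,4.5)→(19,20.5)  cross = 18·20.5 − 19·4.5 = 283.5000; (r_i+r_j)·cross = 37·283.5000 = 10489.5000
edge 4: (19,20.5)→(19,29.5)  cross = 19·29.5 − 19·20.5 = 171.0000; (r_i+r_j)·cross = 38·171.0000 = 6498.0000
edge 5: (19,29.5)→(17,40)  cross = 19·40 − 17·29.5 = 258.5000; (r_i+r_j)·cross = 36·258.5000 = 9306.0000
edge 6: (17,40)→(5,40)  cross = 17·40 − 5·40 = 480.0000; (r_i+r_j)·cross = 22·480.0000 = 10560.0000
edge 7: (5,40)→(1,37)  cross = 5·37 − 1·40 = 145.0000; (r_i+r_j)·cross = 6·145.0000 = 870.0000
edge 8: (1,37)→(0.5,17.5)  cross = 1·17.5 − 0.5·37 = -1.0000; (r_i+r_j)·cross = 1.5·-1.0000 = -1.5000
Σcross = 1182.0000 → A = |Σcross|/2 = 591.0000 mm²
Σ(r_i+r_j)·cross = 36268.2500 → first moment M = |Σ|/6 = 6044.7083
R_c = M/A = 6044.7083/591.0000 = 10.2279 mm
θ = 203° = 3.543018 rad
V = θ·R_c·A = 3.543018·10.2279·591.0000 = 21416.513 mm³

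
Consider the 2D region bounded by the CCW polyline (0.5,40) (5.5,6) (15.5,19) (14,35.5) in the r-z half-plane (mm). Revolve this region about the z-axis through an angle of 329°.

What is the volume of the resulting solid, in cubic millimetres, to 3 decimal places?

Profile (r,z), 4 vertices: (0.5,40) (5.5,6) (15.5,19) (14,35.5)
edge 0: (0.5,40)→(5.5,6)  cross = 0.5·6 − 5.5·40 = -217.0000; (r_i+r_j)·cross = 6·-217.0000 = -1302.0000
edge 1: (5.5,6)→(15.5,19)  cross = 5.5·19 − 15.5·6 = 11.5000; (r_i+r_j)·cross = 21·11.5000 = 241.5000
edge 2: (15.5,19)→(14,35.5)  cross = 15.5·35.5 − 14·19 = 284.2500; (r_i+r_j)·cross = 29.5·284.2500 = 8385.3750
edge 3: (14,35.5)→(0.5,40)  cross = 14·40 − 0.5·35.5 = 542.2500; (r_i+r_j)·cross = 14.5·542.2500 = 7862.6250
Σcross = 621.0000 → A = |Σcross|/2 = 310.5000 mm²
Σ(r_i+r_j)·cross = 15187.5000 → first moment M = |Σ|/6 = 2531.2500
R_c = M/A = 2531.2500/310.5000 = 8.1522 mm
θ = 329° = 5.742133 rad
V = θ·R_c·A = 5.742133·8.1522·310.5000 = 14534.775 mm³

Volume = 14534.775 mm³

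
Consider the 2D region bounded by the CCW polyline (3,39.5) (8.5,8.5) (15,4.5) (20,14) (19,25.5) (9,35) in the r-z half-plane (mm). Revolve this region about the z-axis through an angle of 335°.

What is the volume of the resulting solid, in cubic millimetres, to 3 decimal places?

Profile (r,z), 6 vertices: (3,39.5) (8.5,8.5) (15,4.5) (20,14) (19,25.5) (9,35)
edge 0: (3,39.5)→(8.5,8.5)  cross = 3·8.5 − 8.5·39.5 = -310.2500; (r_i+r_j)·cross = 11.5·-310.2500 = -3567.8750
edge 1: (8.5,8.5)→(15,4.5)  cross = 8.5·4.5 − 15·8.5 = -89.2500; (r_i+r_j)·cross = 23.5·-89.2500 = -2097.3750
edge 2: (15,4.5)→(20,14)  cross = 15·14 − 20·4.5 = 120.0000; (r_i+r_j)·cross = 35·120.0000 = 4200.0000
edge 3: (20,14)→(19,25.5)  cross = 20·25.5 − 19·14 = 244.0000; (r_i+r_j)·cross = 39·244.0000 = 9516.0000
edge 4: (19,25.5)→(9,35)  cross = 19·35 − 9·25.5 = 435.5000; (r_i+r_j)·cross = 28·435.5000 = 12194.0000
edge 5: (9,35)→(3,39.5)  cross = 9·39.5 − 3·35 = 250.5000; (r_i+r_j)·cross = 12·250.5000 = 3006.0000
Σcross = 650.5000 → A = |Σcross|/2 = 325.2500 mm²
Σ(r_i+r_j)·cross = 23250.7500 → first moment M = |Σ|/6 = 3875.1250
R_c = M/A = 3875.1250/325.2500 = 11.9143 mm
θ = 335° = 5.846853 rad
V = θ·R_c·A = 5.846853·11.9143·325.2500 = 22657.286 mm³

Volume = 22657.286 mm³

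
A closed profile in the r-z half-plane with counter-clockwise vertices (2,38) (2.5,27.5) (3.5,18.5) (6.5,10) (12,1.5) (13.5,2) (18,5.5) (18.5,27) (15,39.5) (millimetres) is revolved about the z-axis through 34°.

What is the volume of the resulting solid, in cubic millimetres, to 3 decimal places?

Volume = 3087.040 mm³

Profile (r,z), 9 vertices: (2,38) (2.5,27.5) (3.5,18.5) (6.5,10) (12,1.5) (13.5,2) (18,5.5) (18.5,27) (15,39.5)
edge 0: (2,38)→(2.5,27.5)  cross = 2·27.5 − 2.5·38 = -40.0000; (r_i+r_j)·cross = 4.5·-40.0000 = -180.0000
edge 1: (2.5,27.5)→(3.5,18.5)  cross = 2.5·18.5 − 3.5·27.5 = -50.0000; (r_i+r_j)·cross = 6·-50.0000 = -300.0000
edge 2: (3.5,18.5)→(6.5,10)  cross = 3.5·10 − 6.5·18.5 = -85.2500; (r_i+r_j)·cross = 10·-85.2500 = -852.5000
edge 3: (6.5,10)→(12,1.5)  cross = 6.5·1.5 − 12·10 = -110.2500; (r_i+r_j)·cross = 18.5·-110.2500 = -2039.6250
edge 4: (12,1.5)→(13.5,2)  cross = 12·2 − 13.5·1.5 = 3.7500; (r_i+r_j)·cross = 25.5·3.7500 = 95.6250
edge 5: (13.5,2)→(18,5.5)  cross = 13.5·5.5 − 18·2 = 38.2500; (r_i+r_j)·cross = 31.5·38.2500 = 1204.8750
edge 6: (18,5.5)→(18.5,27)  cross = 18·27 − 18.5·5.5 = 384.2500; (r_i+r_j)·cross = 36.5·384.2500 = 14025.1250
edge 7: (18.5,27)→(15,39.5)  cross = 18.5·39.5 − 15·27 = 325.7500; (r_i+r_j)·cross = 33.5·325.7500 = 10912.6250
edge 8: (15,39.5)→(2,38)  cross = 15·38 − 2·39.5 = 491.0000; (r_i+r_j)·cross = 17·491.0000 = 8347.0000
Σcross = 957.5000 → A = |Σcross|/2 = 478.7500 mm²
Σ(r_i+r_j)·cross = 31213.1250 → first moment M = |Σ|/6 = 5202.1875
R_c = M/A = 5202.1875/478.7500 = 10.8662 mm
θ = 34° = 0.593412 rad
V = θ·R_c·A = 0.593412·10.8662·478.7500 = 3087.040 mm³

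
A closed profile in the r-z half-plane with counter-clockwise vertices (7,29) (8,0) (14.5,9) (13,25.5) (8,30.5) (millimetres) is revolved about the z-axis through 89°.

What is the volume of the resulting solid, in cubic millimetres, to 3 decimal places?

Profile (r,z), 5 vertices: (7,29) (8,0) (14.5,9) (13,25.5) (8,30.5)
edge 0: (7,29)→(8,0)  cross = 7·0 − 8·29 = -232.0000; (r_i+r_j)·cross = 15·-232.0000 = -3480.0000
edge 1: (8,0)→(14.5,9)  cross = 8·9 − 14.5·0 = 72.0000; (r_i+r_j)·cross = 22.5·72.0000 = 1620.0000
edge 2: (14.5,9)→(13,25.5)  cross = 14.5·25.5 − 13·9 = 252.7500; (r_i+r_j)·cross = 27.5·252.7500 = 6950.6250
edge 3: (13,25.5)→(8,30.5)  cross = 13·30.5 − 8·25.5 = 192.5000; (r_i+r_j)·cross = 21·192.5000 = 4042.5000
edge 4: (8,30.5)→(7,29)  cross = 8·29 − 7·30.5 = 18.5000; (r_i+r_j)·cross = 15·18.5000 = 277.5000
Σcross = 303.7500 → A = |Σcross|/2 = 151.8750 mm²
Σ(r_i+r_j)·cross = 9410.6250 → first moment M = |Σ|/6 = 1568.4375
R_c = M/A = 1568.4375/151.8750 = 10.3272 mm
θ = 89° = 1.553343 rad
V = θ·R_c·A = 1.553343·10.3272·151.8750 = 2436.321 mm³

Volume = 2436.321 mm³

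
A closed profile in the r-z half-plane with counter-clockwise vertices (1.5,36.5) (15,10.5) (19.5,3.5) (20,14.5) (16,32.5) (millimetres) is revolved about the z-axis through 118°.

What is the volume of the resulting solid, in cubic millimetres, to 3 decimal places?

Profile (r,z), 5 vertices: (1.5,36.5) (15,10.5) (19.5,3.5) (20,14.5) (16,32.5)
edge 0: (1.5,36.5)→(15,10.5)  cross = 1.5·10.5 − 15·36.5 = -531.7500; (r_i+r_j)·cross = 16.5·-531.7500 = -8773.8750
edge 1: (15,10.5)→(19.5,3.5)  cross = 15·3.5 − 19.5·10.5 = -152.2500; (r_i+r_j)·cross = 34.5·-152.2500 = -5252.6250
edge 2: (19.5,3.5)→(20,14.5)  cross = 19.5·14.5 − 20·3.5 = 212.7500; (r_i+r_j)·cross = 39.5·212.7500 = 8403.6250
edge 3: (20,14.5)→(16,32.5)  cross = 20·32.5 − 16·14.5 = 418.0000; (r_i+r_j)·cross = 36·418.0000 = 15048.0000
edge 4: (16,32.5)→(1.5,36.5)  cross = 16·36.5 − 1.5·32.5 = 535.2500; (r_i+r_j)·cross = 17.5·535.2500 = 9366.8750
Σcross = 482.0000 → A = |Σcross|/2 = 241.0000 mm²
Σ(r_i+r_j)·cross = 18792.0000 → first moment M = |Σ|/6 = 3132.0000
R_c = M/A = 3132.0000/241.0000 = 12.9959 mm
θ = 118° = 2.059489 rad
V = θ·R_c·A = 2.059489·12.9959·241.0000 = 6450.318 mm³

Volume = 6450.318 mm³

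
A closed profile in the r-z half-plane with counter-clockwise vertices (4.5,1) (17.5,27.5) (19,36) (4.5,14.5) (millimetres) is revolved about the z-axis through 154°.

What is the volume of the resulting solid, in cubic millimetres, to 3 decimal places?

Volume = 3754.754 mm³

Profile (r,z), 4 vertices: (4.5,1) (17.5,27.5) (19,36) (4.5,14.5)
edge 0: (4.5,1)→(17.5,27.5)  cross = 4.5·27.5 − 17.5·1 = 106.2500; (r_i+r_j)·cross = 22·106.2500 = 2337.5000
edge 1: (17.5,27.5)→(19,36)  cross = 17.5·36 − 19·27.5 = 107.5000; (r_i+r_j)·cross = 36.5·107.5000 = 3923.7500
edge 2: (19,36)→(4.5,14.5)  cross = 19·14.5 − 4.5·36 = 113.5000; (r_i+r_j)·cross = 23.5·113.5000 = 2667.2500
edge 3: (4.5,14.5)→(4.5,1)  cross = 4.5·1 − 4.5·14.5 = -60.7500; (r_i+r_j)·cross = 9·-60.7500 = -546.7500
Σcross = 266.5000 → A = |Σcross|/2 = 133.2500 mm²
Σ(r_i+r_j)·cross = 8381.7500 → first moment M = |Σ|/6 = 1396.9583
R_c = M/A = 1396.9583/133.2500 = 10.4837 mm
θ = 154° = 2.687807 rad
V = θ·R_c·A = 2.687807·10.4837·133.2500 = 3754.754 mm³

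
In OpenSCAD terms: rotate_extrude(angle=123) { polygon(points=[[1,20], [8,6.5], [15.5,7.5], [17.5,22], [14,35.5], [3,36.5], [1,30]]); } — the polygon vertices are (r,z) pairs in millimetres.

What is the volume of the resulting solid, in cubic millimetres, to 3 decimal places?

Volume = 7699.873 mm³

Profile (r,z), 7 vertices: (1,20) (8,6.5) (15.5,7.5) (17.5,22) (14,35.5) (3,36.5) (1,30)
edge 0: (1,20)→(8,6.5)  cross = 1·6.5 − 8·20 = -153.5000; (r_i+r_j)·cross = 9·-153.5000 = -1381.5000
edge 1: (8,6.5)→(15.5,7.5)  cross = 8·7.5 − 15.5·6.5 = -40.7500; (r_i+r_j)·cross = 23.5·-40.7500 = -957.6250
edge 2: (15.5,7.5)→(17.5,22)  cross = 15.5·22 − 17.5·7.5 = 209.7500; (r_i+r_j)·cross = 33·209.7500 = 6921.7500
edge 3: (17.5,22)→(14,35.5)  cross = 17.5·35.5 − 14·22 = 313.2500; (r_i+r_j)·cross = 31.5·313.2500 = 9867.3750
edge 4: (14,35.5)→(3,36.5)  cross = 14·36.5 − 3·35.5 = 404.5000; (r_i+r_j)·cross = 17·404.5000 = 6876.5000
edge 5: (3,36.5)→(1,30)  cross = 3·30 − 1·36.5 = 53.5000; (r_i+r_j)·cross = 4·53.5000 = 214.0000
edge 6: (1,30)→(1,20)  cross = 1·20 − 1·30 = -10.0000; (r_i+r_j)·cross = 2·-10.0000 = -20.0000
Σcross = 776.7500 → A = |Σcross|/2 = 388.3750 mm²
Σ(r_i+r_j)·cross = 21520.5000 → first moment M = |Σ|/6 = 3586.7500
R_c = M/A = 3586.7500/388.3750 = 9.2353 mm
θ = 123° = 2.146755 rad
V = θ·R_c·A = 2.146755·9.2353·388.3750 = 7699.873 mm³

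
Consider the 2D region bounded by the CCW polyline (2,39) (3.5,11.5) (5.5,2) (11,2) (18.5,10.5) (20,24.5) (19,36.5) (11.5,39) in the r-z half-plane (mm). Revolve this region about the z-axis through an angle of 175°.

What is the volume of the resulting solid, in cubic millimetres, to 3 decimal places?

Volume = 18063.412 mm³

Profile (r,z), 8 vertices: (2,39) (3.5,11.5) (5.5,2) (11,2) (18.5,10.5) (20,24.5) (19,36.5) (11.5,39)
edge 0: (2,39)→(3.5,11.5)  cross = 2·11.5 − 3.5·39 = -113.5000; (r_i+r_j)·cross = 5.5·-113.5000 = -624.2500
edge 1: (3.5,11.5)→(5.5,2)  cross = 3.5·2 − 5.5·11.5 = -56.2500; (r_i+r_j)·cross = 9·-56.2500 = -506.2500
edge 2: (5.5,2)→(11,2)  cross = 5.5·2 − 11·2 = -11.0000; (r_i+r_j)·cross = 16.5·-11.0000 = -181.5000
edge 3: (11,2)→(18.5,10.5)  cross = 11·10.5 − 18.5·2 = 78.5000; (r_i+r_j)·cross = 29.5·78.5000 = 2315.7500
edge 4: (18.5,10.5)→(20,24.5)  cross = 18.5·24.5 − 20·10.5 = 243.2500; (r_i+r_j)·cross = 38.5·243.2500 = 9365.1250
edge 5: (20,24.5)→(19,36.5)  cross = 20·36.5 − 19·24.5 = 264.5000; (r_i+r_j)·cross = 39·264.5000 = 10315.5000
edge 6: (19,36.5)→(11.5,39)  cross = 19·39 − 11.5·36.5 = 321.2500; (r_i+r_j)·cross = 30.5·321.2500 = 9798.1250
edge 7: (11.5,39)→(2,39)  cross = 11.5·39 − 2·39 = 370.5000; (r_i+r_j)·cross = 13.5·370.5000 = 5001.7500
Σcross = 1097.2500 → A = |Σcross|/2 = 548.6250 mm²
Σ(r_i+r_j)·cross = 35484.2500 → first moment M = |Σ|/6 = 5914.0417
R_c = M/A = 5914.0417/548.6250 = 10.7798 mm
θ = 175° = 3.054326 rad
V = θ·R_c·A = 3.054326·10.7798·548.6250 = 18063.412 mm³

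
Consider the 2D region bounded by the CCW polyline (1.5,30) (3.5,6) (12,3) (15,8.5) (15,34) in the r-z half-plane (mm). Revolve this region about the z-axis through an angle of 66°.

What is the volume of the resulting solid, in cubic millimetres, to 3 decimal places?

Volume = 3487.286 mm³

Profile (r,z), 5 vertices: (1.5,30) (3.5,6) (12,3) (15,8.5) (15,34)
edge 0: (1.5,30)→(3.5,6)  cross = 1.5·6 − 3.5·30 = -96.0000; (r_i+r_j)·cross = 5·-96.0000 = -480.0000
edge 1: (3.5,6)→(12,3)  cross = 3.5·3 − 12·6 = -61.5000; (r_i+r_j)·cross = 15.5·-61.5000 = -953.2500
edge 2: (12,3)→(15,8.5)  cross = 12·8.5 − 15·3 = 57.0000; (r_i+r_j)·cross = 27·57.0000 = 1539.0000
edge 3: (15,8.5)→(15,34)  cross = 15·34 − 15·8.5 = 382.5000; (r_i+r_j)·cross = 30·382.5000 = 11475.0000
edge 4: (15,34)→(1.5,30)  cross = 15·30 − 1.5·34 = 399.0000; (r_i+r_j)·cross = 16.5·399.0000 = 6583.5000
Σcross = 681.0000 → A = |Σcross|/2 = 340.5000 mm²
Σ(r_i+r_j)·cross = 18164.2500 → first moment M = |Σ|/6 = 3027.3750
R_c = M/A = 3027.3750/340.5000 = 8.8910 mm
θ = 66° = 1.151917 rad
V = θ·R_c·A = 1.151917·8.8910·340.5000 = 3487.286 mm³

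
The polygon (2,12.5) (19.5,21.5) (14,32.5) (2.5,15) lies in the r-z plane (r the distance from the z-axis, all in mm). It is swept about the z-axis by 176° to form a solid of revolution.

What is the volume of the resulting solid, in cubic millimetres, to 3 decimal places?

Volume = 4587.703 mm³

Profile (r,z), 4 vertices: (2,12.5) (19.5,21.5) (14,32.5) (2.5,15)
edge 0: (2,12.5)→(19.5,21.5)  cross = 2·21.5 − 19.5·12.5 = -200.7500; (r_i+r_j)·cross = 21.5·-200.7500 = -4316.1250
edge 1: (19.5,21.5)→(14,32.5)  cross = 19.5·32.5 − 14·21.5 = 332.7500; (r_i+r_j)·cross = 33.5·332.7500 = 11147.1250
edge 2: (14,32.5)→(2.5,15)  cross = 14·15 − 2.5·32.5 = 128.7500; (r_i+r_j)·cross = 16.5·128.7500 = 2124.3750
edge 3: (2.5,15)→(2,12.5)  cross = 2.5·12.5 − 2·15 = 1.2500; (r_i+r_j)·cross = 4.5·1.2500 = 5.6250
Σcross = 262.0000 → A = |Σcross|/2 = 131.0000 mm²
Σ(r_i+r_j)·cross = 8961.0000 → first moment M = |Σ|/6 = 1493.5000
R_c = M/A = 1493.5000/131.0000 = 11.4008 mm
θ = 176° = 3.071779 rad
V = θ·R_c·A = 3.071779·11.4008·131.0000 = 4587.703 mm³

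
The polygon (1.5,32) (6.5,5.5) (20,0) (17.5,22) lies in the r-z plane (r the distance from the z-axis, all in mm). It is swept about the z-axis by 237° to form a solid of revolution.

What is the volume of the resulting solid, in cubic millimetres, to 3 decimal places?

Volume = 15166.911 mm³

Profile (r,z), 4 vertices: (1.5,32) (6.5,5.5) (20,0) (17.5,22)
edge 0: (1.5,32)→(6.5,5.5)  cross = 1.5·5.5 − 6.5·32 = -199.7500; (r_i+r_j)·cross = 8·-199.7500 = -1598.0000
edge 1: (6.5,5.5)→(20,0)  cross = 6.5·0 − 20·5.5 = -110.0000; (r_i+r_j)·cross = 26.5·-110.0000 = -2915.0000
edge 2: (20,0)→(17.5,22)  cross = 20·22 − 17.5·0 = 440.0000; (r_i+r_j)·cross = 37.5·440.0000 = 16500.0000
edge 3: (17.5,22)→(1.5,32)  cross = 17.5·32 − 1.5·22 = 527.0000; (r_i+r_j)·cross = 19·527.0000 = 10013.0000
Σcross = 657.2500 → A = |Σcross|/2 = 328.6250 mm²
Σ(r_i+r_j)·cross = 22000.0000 → first moment M = |Σ|/6 = 3666.6667
R_c = M/A = 3666.6667/328.6250 = 11.1576 mm
θ = 237° = 4.136430 rad
V = θ·R_c·A = 4.136430·11.1576·328.6250 = 15166.911 mm³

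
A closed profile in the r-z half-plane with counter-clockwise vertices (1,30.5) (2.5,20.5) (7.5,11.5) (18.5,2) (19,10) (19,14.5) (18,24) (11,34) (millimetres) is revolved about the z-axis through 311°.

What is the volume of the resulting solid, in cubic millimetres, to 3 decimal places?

Profile (r,z), 8 vertices: (1,30.5) (2.5,20.5) (7.5,11.5) (18.5,2) (19,10) (19,14.5) (18,24) (11,34)
edge 0: (1,30.5)→(2.5,20.5)  cross = 1·20.5 − 2.5·30.5 = -55.7500; (r_i+r_j)·cross = 3.5·-55.7500 = -195.1250
edge 1: (2.5,20.5)→(7.5,11.5)  cross = 2.5·11.5 − 7.5·20.5 = -125.0000; (r_i+r_j)·cross = 10·-125.0000 = -1250.0000
edge 2: (7.5,11.5)→(18.5,2)  cross = 7.5·2 − 18.5·11.5 = -197.7500; (r_i+r_j)·cross = 26·-197.7500 = -5141.5000
edge 3: (18.5,2)→(19,10)  cross = 18.5·10 − 19·2 = 147.0000; (r_i+r_j)·cross = 37.5·147.0000 = 5512.5000
edge 4: (19,10)→(19,14.5)  cross = 19·14.5 − 19·10 = 85.5000; (r_i+r_j)·cross = 38·85.5000 = 3249.0000
edge 5: (19,14.5)→(18,24)  cross = 19·24 − 18·14.5 = 195.0000; (r_i+r_j)·cross = 37·195.0000 = 7215.0000
edge 6: (18,24)→(11,34)  cross = 18·34 − 11·24 = 348.0000; (r_i+r_j)·cross = 29·348.0000 = 10092.0000
edge 7: (11,34)→(1,30.5)  cross = 11·30.5 − 1·34 = 301.5000; (r_i+r_j)·cross = 12·301.5000 = 3618.0000
Σcross = 698.5000 → A = |Σcross|/2 = 349.2500 mm²
Σ(r_i+r_j)·cross = 23099.8750 → first moment M = |Σ|/6 = 3849.9792
R_c = M/A = 3849.9792/349.2500 = 11.0236 mm
θ = 311° = 5.427974 rad
V = θ·R_c·A = 5.427974·11.0236·349.2500 = 20897.587 mm³

Volume = 20897.587 mm³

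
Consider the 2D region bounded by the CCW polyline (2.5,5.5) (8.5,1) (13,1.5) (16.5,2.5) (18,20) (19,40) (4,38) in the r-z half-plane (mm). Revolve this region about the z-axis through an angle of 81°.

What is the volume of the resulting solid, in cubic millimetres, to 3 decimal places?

Profile (r,z), 7 vertices: (2.5,5.5) (8.5,1) (13,1.5) (16.5,2.5) (18,20) (19,40) (4,38)
edge 0: (2.5,5.5)→(8.5,1)  cross = 2.5·1 − 8.5·5.5 = -44.2500; (r_i+r_j)·cross = 11·-44.2500 = -486.7500
edge 1: (8.5,1)→(13,1.5)  cross = 8.5·1.5 − 13·1 = -0.2500; (r_i+r_j)·cross = 21.5·-0.2500 = -5.3750
edge 2: (13,1.5)→(16.5,2.5)  cross = 13·2.5 − 16.5·1.5 = 7.7500; (r_i+r_j)·cross = 29.5·7.7500 = 228.6250
edge 3: (16.5,2.5)→(18,20)  cross = 16.5·20 − 18·2.5 = 285.0000; (r_i+r_j)·cross = 34.5·285.0000 = 9832.5000
edge 4: (18,20)→(19,40)  cross = 18·40 − 19·20 = 340.0000; (r_i+r_j)·cross = 37·340.0000 = 12580.0000
edge 5: (19,40)→(4,38)  cross = 19·38 − 4·40 = 562.0000; (r_i+r_j)·cross = 23·562.0000 = 12926.0000
edge 6: (4,38)→(2.5,5.5)  cross = 4·5.5 − 2.5·38 = -73.0000; (r_i+r_j)·cross = 6.5·-73.0000 = -474.5000
Σcross = 1077.2500 → A = |Σcross|/2 = 538.6250 mm²
Σ(r_i+r_j)·cross = 34600.5000 → first moment M = |Σ|/6 = 5766.7500
R_c = M/A = 5766.7500/538.6250 = 10.7064 mm
θ = 81° = 1.413717 rad
V = θ·R_c·A = 1.413717·10.7064·538.6250 = 8152.551 mm³

Volume = 8152.551 mm³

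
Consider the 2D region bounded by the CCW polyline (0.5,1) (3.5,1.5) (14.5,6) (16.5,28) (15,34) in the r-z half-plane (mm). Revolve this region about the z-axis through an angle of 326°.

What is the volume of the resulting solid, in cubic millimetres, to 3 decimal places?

Volume = 13184.153 mm³

Profile (r,z), 5 vertices: (0.5,1) (3.5,1.5) (14.5,6) (16.5,28) (15,34)
edge 0: (0.5,1)→(3.5,1.5)  cross = 0.5·1.5 − 3.5·1 = -2.7500; (r_i+r_j)·cross = 4·-2.7500 = -11.0000
edge 1: (3.5,1.5)→(14.5,6)  cross = 3.5·6 − 14.5·1.5 = -0.7500; (r_i+r_j)·cross = 18·-0.7500 = -13.5000
edge 2: (14.5,6)→(16.5,28)  cross = 14.5·28 − 16.5·6 = 307.0000; (r_i+r_j)·cross = 31·307.0000 = 9517.0000
edge 3: (16.5,28)→(15,34)  cross = 16.5·34 − 15·28 = 141.0000; (r_i+r_j)·cross = 31.5·141.0000 = 4441.5000
edge 4: (15,34)→(0.5,1)  cross = 15·1 − 0.5·34 = -2.0000; (r_i+r_j)·cross = 15.5·-2.0000 = -31.0000
Σcross = 442.5000 → A = |Σcross|/2 = 221.2500 mm²
Σ(r_i+r_j)·cross = 13903.0000 → first moment M = |Σ|/6 = 2317.1667
R_c = M/A = 2317.1667/221.2500 = 10.4731 mm
θ = 326° = 5.689773 rad
V = θ·R_c·A = 5.689773·10.4731·221.2500 = 13184.153 mm³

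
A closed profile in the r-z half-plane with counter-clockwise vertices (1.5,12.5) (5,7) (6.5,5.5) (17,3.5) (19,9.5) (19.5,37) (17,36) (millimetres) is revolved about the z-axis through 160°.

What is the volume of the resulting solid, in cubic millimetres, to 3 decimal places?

Profile (r,z), 7 vertices: (1.5,12.5) (5,7) (6.5,5.5) (17,3.5) (19,9.5) (19.5,37) (17,36)
edge 0: (1.5,12.5)→(5,7)  cross = 1.5·7 − 5·12.5 = -52.0000; (r_i+r_j)·cross = 6.5·-52.0000 = -338.0000
edge 1: (5,7)→(6.5,5.5)  cross = 5·5.5 − 6.5·7 = -18.0000; (r_i+r_j)·cross = 11.5·-18.0000 = -207.0000
edge 2: (6.5,5.5)→(17,3.5)  cross = 6.5·3.5 − 17·5.5 = -70.7500; (r_i+r_j)·cross = 23.5·-70.7500 = -1662.6250
edge 3: (17,3.5)→(19,9.5)  cross = 17·9.5 − 19·3.5 = 95.0000; (r_i+r_j)·cross = 36·95.0000 = 3420.0000
edge 4: (19,9.5)→(19.5,37)  cross = 19·37 − 19.5·9.5 = 517.7500; (r_i+r_j)·cross = 38.5·517.7500 = 19933.3750
edge 5: (19.5,37)→(17,36)  cross = 19.5·36 − 17·37 = 73.0000; (r_i+r_j)·cross = 36.5·73.0000 = 2664.5000
edge 6: (17,36)→(1.5,12.5)  cross = 17·12.5 − 1.5·36 = 158.5000; (r_i+r_j)·cross = 18.5·158.5000 = 2932.2500
Σcross = 703.5000 → A = |Σcross|/2 = 351.7500 mm²
Σ(r_i+r_j)·cross = 26742.5000 → first moment M = |Σ|/6 = 4457.0833
R_c = M/A = 4457.0833/351.7500 = 12.6712 mm
θ = 160° = 2.792527 rad
V = θ·R_c·A = 2.792527·12.6712·351.7500 = 12446.525 mm³

Volume = 12446.525 mm³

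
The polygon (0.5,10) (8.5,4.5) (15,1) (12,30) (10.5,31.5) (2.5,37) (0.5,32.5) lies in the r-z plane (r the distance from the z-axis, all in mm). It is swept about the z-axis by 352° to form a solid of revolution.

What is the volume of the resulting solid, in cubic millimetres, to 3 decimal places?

Volume = 15682.458 mm³

Profile (r,z), 7 vertices: (0.5,10) (8.5,4.5) (15,1) (12,30) (10.5,31.5) (2.5,37) (0.5,32.5)
edge 0: (0.5,10)→(8.5,4.5)  cross = 0.5·4.5 − 8.5·10 = -82.7500; (r_i+r_j)·cross = 9·-82.7500 = -744.7500
edge 1: (8.5,4.5)→(15,1)  cross = 8.5·1 − 15·4.5 = -59.0000; (r_i+r_j)·cross = 23.5·-59.0000 = -1386.5000
edge 2: (15,1)→(12,30)  cross = 15·30 − 12·1 = 438.0000; (r_i+r_j)·cross = 27·438.0000 = 11826.0000
edge 3: (12,30)→(10.5,31.5)  cross = 12·31.5 − 10.5·30 = 63.0000; (r_i+r_j)·cross = 22.5·63.0000 = 1417.5000
edge 4: (10.5,31.5)→(2.5,37)  cross = 10.5·37 − 2.5·31.5 = 309.7500; (r_i+r_j)·cross = 13·309.7500 = 4026.7500
edge 5: (2.5,37)→(0.5,32.5)  cross = 2.5·32.5 − 0.5·37 = 62.7500; (r_i+r_j)·cross = 3·62.7500 = 188.2500
edge 6: (0.5,32.5)→(0.5,10)  cross = 0.5·10 − 0.5·32.5 = -11.2500; (r_i+r_j)·cross = 1·-11.2500 = -11.2500
Σcross = 720.5000 → A = |Σcross|/2 = 360.2500 mm²
Σ(r_i+r_j)·cross = 15316.0000 → first moment M = |Σ|/6 = 2552.6667
R_c = M/A = 2552.6667/360.2500 = 7.0858 mm
θ = 352° = 6.143559 rad
V = θ·R_c·A = 6.143559·7.0858·360.2500 = 15682.458 mm³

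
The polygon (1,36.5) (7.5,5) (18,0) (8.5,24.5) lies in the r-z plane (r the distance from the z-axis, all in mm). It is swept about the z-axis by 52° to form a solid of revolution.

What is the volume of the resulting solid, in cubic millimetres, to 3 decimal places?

Volume = 1485.656 mm³

Profile (r,z), 4 vertices: (1,36.5) (7.5,5) (18,0) (8.5,24.5)
edge 0: (1,36.5)→(7.5,5)  cross = 1·5 − 7.5·36.5 = -268.7500; (r_i+r_j)·cross = 8.5·-268.7500 = -2284.3750
edge 1: (7.5,5)→(18,0)  cross = 7.5·0 − 18·5 = -90.0000; (r_i+r_j)·cross = 25.5·-90.0000 = -2295.0000
edge 2: (18,0)→(8.5,24.5)  cross = 18·24.5 − 8.5·0 = 441.0000; (r_i+r_j)·cross = 26.5·441.0000 = 11686.5000
edge 3: (8.5,24.5)→(1,36.5)  cross = 8.5·36.5 − 1·24.5 = 285.7500; (r_i+r_j)·cross = 9.5·285.7500 = 2714.6250
Σcross = 368.0000 → A = |Σcross|/2 = 184.0000 mm²
Σ(r_i+r_j)·cross = 9821.7500 → first moment M = |Σ|/6 = 1636.9583
R_c = M/A = 1636.9583/184.0000 = 8.8965 mm
θ = 52° = 0.907571 rad
V = θ·R_c·A = 0.907571·8.8965·184.0000 = 1485.656 mm³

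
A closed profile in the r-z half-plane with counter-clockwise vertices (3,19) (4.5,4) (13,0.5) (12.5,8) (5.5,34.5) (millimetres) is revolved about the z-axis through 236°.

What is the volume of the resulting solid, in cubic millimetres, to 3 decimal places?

Profile (r,z), 5 vertices: (3,19) (4.5,4) (13,0.5) (12.5,8) (5.5,34.5)
edge 0: (3,19)→(4.5,4)  cross = 3·4 − 4.5·19 = -73.5000; (r_i+r_j)·cross = 7.5·-73.5000 = -551.2500
edge 1: (4.5,4)→(13,0.5)  cross = 4.5·0.5 − 13·4 = -49.7500; (r_i+r_j)·cross = 17.5·-49.7500 = -870.6250
edge 2: (13,0.5)→(12.5,8)  cross = 13·8 − 12.5·0.5 = 97.7500; (r_i+r_j)·cross = 25.5·97.7500 = 2492.6250
edge 3: (12.5,8)→(5.5,34.5)  cross = 12.5·34.5 − 5.5·8 = 387.2500; (r_i+r_j)·cross = 18·387.2500 = 6970.5000
edge 4: (5.5,34.5)→(3,19)  cross = 5.5·19 − 3·34.5 = 1.0000; (r_i+r_j)·cross = 8.5·1.0000 = 8.5000
Σcross = 362.7500 → A = |Σcross|/2 = 181.3750 mm²
Σ(r_i+r_j)·cross = 8049.7500 → first moment M = |Σ|/6 = 1341.6250
R_c = M/A = 1341.6250/181.3750 = 7.3970 mm
θ = 236° = 4.118977 rad
V = θ·R_c·A = 4.118977·7.3970·181.3750 = 5526.123 mm³

Volume = 5526.123 mm³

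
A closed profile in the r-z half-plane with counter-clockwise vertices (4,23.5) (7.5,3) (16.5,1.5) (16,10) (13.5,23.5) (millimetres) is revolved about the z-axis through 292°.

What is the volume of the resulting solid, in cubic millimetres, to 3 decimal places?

Profile (r,z), 5 vertices: (4,23.5) (7.5,3) (16.5,1.5) (16,10) (13.5,23.5)
edge 0: (4,23.5)→(7.5,3)  cross = 4·3 − 7.5·23.5 = -164.2500; (r_i+r_j)·cross = 11.5·-164.2500 = -1888.8750
edge 1: (7.5,3)→(16.5,1.5)  cross = 7.5·1.5 − 16.5·3 = -38.2500; (r_i+r_j)·cross = 24·-38.2500 = -918.0000
edge 2: (16.5,1.5)→(16,10)  cross = 16.5·10 − 16·1.5 = 141.0000; (r_i+r_j)·cross = 32.5·141.0000 = 4582.5000
edge 3: (16,10)→(13.5,23.5)  cross = 16·23.5 − 13.5·10 = 241.0000; (r_i+r_j)·cross = 29.5·241.0000 = 7109.5000
edge 4: (13.5,23.5)→(4,23.5)  cross = 13.5·23.5 − 4·23.5 = 223.2500; (r_i+r_j)·cross = 17.5·223.2500 = 3906.8750
Σcross = 402.7500 → A = |Σcross|/2 = 201.3750 mm²
Σ(r_i+r_j)·cross = 12792.0000 → first moment M = |Σ|/6 = 2132.0000
R_c = M/A = 2132.0000/201.3750 = 10.5872 mm
θ = 292° = 5.096361 rad
V = θ·R_c·A = 5.096361·10.5872·201.3750 = 10865.443 mm³

Volume = 10865.443 mm³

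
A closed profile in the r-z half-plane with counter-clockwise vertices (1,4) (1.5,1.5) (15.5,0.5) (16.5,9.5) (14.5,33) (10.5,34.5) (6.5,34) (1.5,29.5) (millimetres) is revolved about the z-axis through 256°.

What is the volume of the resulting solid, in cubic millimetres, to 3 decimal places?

Volume = 17746.508 mm³

Profile (r,z), 8 vertices: (1,4) (1.5,1.5) (15.5,0.5) (16.5,9.5) (14.5,33) (10.5,34.5) (6.5,34) (1.5,29.5)
edge 0: (1,4)→(1.5,1.5)  cross = 1·1.5 − 1.5·4 = -4.5000; (r_i+r_j)·cross = 2.5·-4.5000 = -11.2500
edge 1: (1.5,1.5)→(15.5,0.5)  cross = 1.5·0.5 − 15.5·1.5 = -22.5000; (r_i+r_j)·cross = 17·-22.5000 = -382.5000
edge 2: (15.5,0.5)→(16.5,9.5)  cross = 15.5·9.5 − 16.5·0.5 = 139.0000; (r_i+r_j)·cross = 32·139.0000 = 4448.0000
edge 3: (16.5,9.5)→(14.5,33)  cross = 16.5·33 − 14.5·9.5 = 406.7500; (r_i+r_j)·cross = 31·406.7500 = 12609.2500
edge 4: (14.5,33)→(10.5,34.5)  cross = 14.5·34.5 − 10.5·33 = 153.7500; (r_i+r_j)·cross = 25·153.7500 = 3843.7500
edge 5: (10.5,34.5)→(6.5,34)  cross = 10.5·34 − 6.5·34.5 = 132.7500; (r_i+r_j)·cross = 17·132.7500 = 2256.7500
edge 6: (6.5,34)→(1.5,29.5)  cross = 6.5·29.5 − 1.5·34 = 140.7500; (r_i+r_j)·cross = 8·140.7500 = 1126.0000
edge 7: (1.5,29.5)→(1,4)  cross = 1.5·4 − 1·29.5 = -23.5000; (r_i+r_j)·cross = 2.5·-23.5000 = -58.7500
Σcross = 922.5000 → A = |Σcross|/2 = 461.2500 mm²
Σ(r_i+r_j)·cross = 23831.2500 → first moment M = |Σ|/6 = 3971.8750
R_c = M/A = 3971.8750/461.2500 = 8.6111 mm
θ = 256° = 4.468043 rad
V = θ·R_c·A = 4.468043·8.6111·461.2500 = 17746.508 mm³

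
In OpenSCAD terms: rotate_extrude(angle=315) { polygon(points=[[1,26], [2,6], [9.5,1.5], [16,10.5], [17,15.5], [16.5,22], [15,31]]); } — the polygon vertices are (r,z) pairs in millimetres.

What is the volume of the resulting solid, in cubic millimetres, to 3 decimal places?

Volume = 17307.721 mm³

Profile (r,z), 7 vertices: (1,26) (2,6) (9.5,1.5) (16,10.5) (17,15.5) (16.5,22) (15,31)
edge 0: (1,26)→(2,6)  cross = 1·6 − 2·26 = -46.0000; (r_i+r_j)·cross = 3·-46.0000 = -138.0000
edge 1: (2,6)→(9.5,1.5)  cross = 2·1.5 − 9.5·6 = -54.0000; (r_i+r_j)·cross = 11.5·-54.0000 = -621.0000
edge 2: (9.5,1.5)→(16,10.5)  cross = 9.5·10.5 − 16·1.5 = 75.7500; (r_i+r_j)·cross = 25.5·75.7500 = 1931.6250
edge 3: (16,10.5)→(17,15.5)  cross = 16·15.5 − 17·10.5 = 69.5000; (r_i+r_j)·cross = 33·69.5000 = 2293.5000
edge 4: (17,15.5)→(16.5,22)  cross = 17·22 − 16.5·15.5 = 118.2500; (r_i+r_j)·cross = 33.5·118.2500 = 3961.3750
edge 5: (16.5,22)→(15,31)  cross = 16.5·31 − 15·22 = 181.5000; (r_i+r_j)·cross = 31.5·181.5000 = 5717.2500
edge 6: (15,31)→(1,26)  cross = 15·26 − 1·31 = 359.0000; (r_i+r_j)·cross = 16·359.0000 = 5744.0000
Σcross = 704.0000 → A = |Σcross|/2 = 352.0000 mm²
Σ(r_i+r_j)·cross = 18888.7500 → first moment M = |Σ|/6 = 3148.1250
R_c = M/A = 3148.1250/352.0000 = 8.9435 mm
θ = 315° = 5.497787 rad
V = θ·R_c·A = 5.497787·8.9435·352.0000 = 17307.721 mm³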